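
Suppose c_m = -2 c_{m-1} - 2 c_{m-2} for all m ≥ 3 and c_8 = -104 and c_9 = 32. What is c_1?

Rearranging, c_{m-2} = (c_m + 2 c_{m-1}) / -2.
c_7 = (32 + 2·(-104)) / -2 = -176/-2 = 88
c_6 = (-104 + 2·88) / -2 = 72/-2 = -36
c_5 = (88 + 2·(-36)) / -2 = 16/-2 = -8
c_4 = (-36 + 2·(-8)) / -2 = -52/-2 = 26
c_3 = (-8 + 2·26) / -2 = 44/-2 = -22
c_2 = (26 + 2·(-22)) / -2 = -18/-2 = 9
c_1 = (-22 + 2·9) / -2 = -4/-2 = 2

2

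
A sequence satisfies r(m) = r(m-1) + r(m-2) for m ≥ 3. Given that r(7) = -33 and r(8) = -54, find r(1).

3

Rearranging, r(m-2) = r(m) - r(m-1).
r(6) = -54 - (-33) = -21
r(5) = -33 - (-21) = -12
r(4) = -21 - (-12) = -9
r(3) = -12 - (-9) = -3
r(2) = -9 - (-3) = -6
r(1) = -3 - (-6) = 3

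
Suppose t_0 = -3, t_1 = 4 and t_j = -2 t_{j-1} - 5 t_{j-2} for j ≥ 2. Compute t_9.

-3956

t_2 = -2(4) - 5(-3) = 7
t_3 = -2(7) - 5(4) = -34
t_4 = -2(-34) - 5(7) = 33
t_5 = -2(33) - 5(-34) = 104
t_6 = -2(104) - 5(33) = -373
t_7 = -2(-373) - 5(104) = 226
t_8 = -2(226) - 5(-373) = 1413
t_9 = -2(1413) - 5(226) = -3956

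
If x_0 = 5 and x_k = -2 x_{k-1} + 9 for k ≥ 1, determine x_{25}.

The fixed point is 9/(1 + 2) = 3, so x_k - 3 = -2(x_{k-1} - 3).
Hence x_k = 2·(-2)^k + 3.
x_{25} = 2·(-2)^{25} + 3 = 2·-33554432 + 3 = -67108861.

-67108861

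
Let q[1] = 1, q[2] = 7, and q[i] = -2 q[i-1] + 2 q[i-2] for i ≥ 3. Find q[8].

2056

q[3] = -2(7) + 2(1) = -12
q[4] = -2(-12) + 2(7) = 38
q[5] = -2(38) + 2(-12) = -100
q[6] = -2(-100) + 2(38) = 276
q[7] = -2(276) + 2(-100) = -752
q[8] = -2(-752) + 2(276) = 2056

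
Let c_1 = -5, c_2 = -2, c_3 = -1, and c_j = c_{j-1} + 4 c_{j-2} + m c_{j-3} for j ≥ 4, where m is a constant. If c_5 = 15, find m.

-4

c_4 = -9 - 5m
c_5 = -13 - 7m
So -13 - 7m = 15, giving m = -4.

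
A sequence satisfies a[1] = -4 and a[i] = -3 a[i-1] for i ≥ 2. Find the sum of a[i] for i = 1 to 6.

728

a[2] = -3(-4) = 12
a[3] = -3(12) = -36
a[4] = -3(-36) = 108
a[5] = -3(108) = -324
a[6] = -3(-324) = 972
Sum = (-4) + 12 + (-36) + 108 + (-324) + 972 = 728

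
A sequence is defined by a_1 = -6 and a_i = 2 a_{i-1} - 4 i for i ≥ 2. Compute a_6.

a_2 = 2·(-6) - 8 = -20
a_3 = 2·(-20) - 12 = -52
a_4 = 2·(-52) - 16 = -120
a_5 = 2·(-120) - 20 = -260
a_6 = 2·(-260) - 24 = -544

-544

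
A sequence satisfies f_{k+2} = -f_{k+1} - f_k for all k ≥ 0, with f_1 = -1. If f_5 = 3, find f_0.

Let f_0 = w.
f_2 = 1 - w
f_3 = w
f_4 = -1
f_5 = 1 - w
So 1 - w = 3, giving w = -2.

-2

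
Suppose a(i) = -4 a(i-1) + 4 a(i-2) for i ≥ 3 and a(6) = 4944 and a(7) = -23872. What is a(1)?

-2

Rearranging, a(i-2) = (a(i) + 4 a(i-1)) / 4.
a(5) = (-23872 + 4·4944) / 4 = -4096/4 = -1024
a(4) = (4944 + 4·(-1024)) / 4 = 848/4 = 212
a(3) = (-1024 + 4·212) / 4 = -176/4 = -44
a(2) = (212 + 4·(-44)) / 4 = 36/4 = 9
a(1) = (-44 + 4·9) / 4 = -8/4 = -2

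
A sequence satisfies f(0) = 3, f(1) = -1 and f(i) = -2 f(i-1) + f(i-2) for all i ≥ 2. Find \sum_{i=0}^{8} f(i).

f(2) = -2(-1) + 3 = 5
f(3) = -2(5) + (-1) = -11
f(4) = -2(-11) + 5 = 27
f(5) = -2(27) + (-11) = -65
f(6) = -2(-65) + 27 = 157
f(7) = -2(157) + (-65) = -379
f(8) = -2(-379) + 157 = 915
Sum = 3 + (-1) + 5 + (-11) + 27 + (-65) + 157 + (-379) + 915 = 651

651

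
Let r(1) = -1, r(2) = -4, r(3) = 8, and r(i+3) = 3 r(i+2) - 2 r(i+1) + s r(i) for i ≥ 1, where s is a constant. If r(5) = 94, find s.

r(4) = 32 - s
r(5) = 80 - 7s
So 80 - 7s = 94, giving s = -2.

-2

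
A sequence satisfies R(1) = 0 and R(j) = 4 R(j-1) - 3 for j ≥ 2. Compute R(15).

The fixed point is -3/(1 - 4) = 1, so R(j) - 1 = 4(R(j-1) - 1).
Hence R(j) = -1·4^{j-1} + 1.
R(15) = -1·4^{14} + 1 = -1·268435456 + 1 = -268435455.

-268435455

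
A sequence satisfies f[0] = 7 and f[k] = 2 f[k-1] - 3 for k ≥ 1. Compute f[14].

The fixed point is -3/(1 - 2) = 3, so f[k] - 3 = 2(f[k-1] - 3).
Hence f[k] = 4·2^k + 3.
f[14] = 4·2^{14} + 3 = 4·16384 + 3 = 65539.

65539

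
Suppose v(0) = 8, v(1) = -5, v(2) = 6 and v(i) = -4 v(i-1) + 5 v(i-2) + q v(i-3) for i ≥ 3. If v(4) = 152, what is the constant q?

2

v(3) = -49 + 8q
v(4) = 226 - 37q
So 226 - 37q = 152, giving q = 2.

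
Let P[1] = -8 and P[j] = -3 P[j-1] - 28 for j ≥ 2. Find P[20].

1162261460

The fixed point is -28/(1 + 3) = -7, so P[j] + 7 = -3(P[j-1] + 7).
Hence P[j] = -1·(-3)^{j-1} - 7.
P[20] = -1·(-3)^{19} - 7 = -1·-1162261467 - 7 = 1162261460.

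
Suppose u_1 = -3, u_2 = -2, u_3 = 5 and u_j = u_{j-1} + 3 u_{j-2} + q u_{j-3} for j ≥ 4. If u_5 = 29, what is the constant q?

-3

u_4 = -1 - 3q
u_5 = 14 - 5q
So 14 - 5q = 29, giving q = -3.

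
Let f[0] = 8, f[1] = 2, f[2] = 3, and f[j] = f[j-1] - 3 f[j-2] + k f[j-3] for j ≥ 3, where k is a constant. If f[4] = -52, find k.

f[3] = -3 + 8k
f[4] = -12 + 10k
So -12 + 10k = -52, giving k = -4.

-4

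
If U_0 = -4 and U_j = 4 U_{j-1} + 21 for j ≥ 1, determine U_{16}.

The fixed point is 21/(1 - 4) = -7, so U_j + 7 = 4(U_{j-1} + 7).
Hence U_j = 3·4^j - 7.
U_{16} = 3·4^{16} - 7 = 3·4294967296 - 7 = 12884901881.

12884901881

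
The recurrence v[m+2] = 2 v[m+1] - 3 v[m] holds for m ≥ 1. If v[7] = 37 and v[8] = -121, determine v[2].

-7

Rearranging, v[m-2] = (v[m] - 2 v[m-1]) / -3.
v[6] = (-121 - 2·37) / -3 = -195/-3 = 65
v[5] = (37 - 2·65) / -3 = -93/-3 = 31
v[4] = (65 - 2·31) / -3 = 3/-3 = -1
v[3] = (31 - 2·(-1)) / -3 = 33/-3 = -11
v[2] = (-1 - 2·(-11)) / -3 = 21/-3 = -7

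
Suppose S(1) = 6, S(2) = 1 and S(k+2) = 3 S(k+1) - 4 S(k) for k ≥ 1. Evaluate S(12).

-13507

S(3) = 3*1 - 4*6 = -21
S(4) = 3*(-21) - 4*1 = -67
S(5) = 3*(-67) - 4*(-21) = -117
S(6) = 3*(-117) - 4*(-67) = -83
S(7) = 3*(-83) - 4*(-117) = 219
S(8) = 3*219 - 4*(-83) = 989
S(9) = 3*989 - 4*219 = 2091
S(10) = 3*2091 - 4*989 = 2317
S(11) = 3*2317 - 4*2091 = -1413
S(12) = 3*(-1413) - 4*2317 = -13507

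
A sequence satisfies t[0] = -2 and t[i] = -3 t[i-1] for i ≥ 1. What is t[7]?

t[1] = -3*(-2) = 6
t[2] = -3*6 = -18
t[3] = -3*(-18) = 54
t[4] = -3*54 = -162
t[5] = -3*(-162) = 486
t[6] = -3*486 = -1458
t[7] = -3*(-1458) = 4374

4374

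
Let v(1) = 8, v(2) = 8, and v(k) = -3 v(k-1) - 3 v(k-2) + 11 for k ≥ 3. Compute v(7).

v(3) = -3·8 - 3·8 + 11 = -37
v(4) = -3·(-37) - 3·8 + 11 = 98
v(5) = -3·98 - 3·(-37) + 11 = -172
v(6) = -3·(-172) - 3·98 + 11 = 233
v(7) = -3·233 - 3·(-172) + 11 = -172

-172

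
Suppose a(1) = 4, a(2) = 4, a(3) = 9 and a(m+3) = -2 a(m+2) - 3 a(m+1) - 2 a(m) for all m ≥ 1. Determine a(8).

a(4) = -2(9) - 3(4) - 2(4) = -38
a(5) = -2(-38) - 3(9) - 2(4) = 41
a(6) = -2(41) - 3(-38) - 2(9) = 14
a(7) = -2(14) - 3(41) - 2(-38) = -75
a(8) = -2(-75) - 3(14) - 2(41) = 26

26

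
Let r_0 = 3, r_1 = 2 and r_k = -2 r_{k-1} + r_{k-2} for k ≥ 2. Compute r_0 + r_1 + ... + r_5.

21

r_2 = -2*2 + 3 = -1
r_3 = -2*(-1) + 2 = 4
r_4 = -2*4 + (-1) = -9
r_5 = -2*(-9) + 4 = 22
Sum = 3 + 2 + (-1) + 4 + (-9) + 22 = 21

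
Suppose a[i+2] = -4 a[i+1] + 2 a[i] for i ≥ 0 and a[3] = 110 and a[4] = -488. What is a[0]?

2

Rearranging, a[i-2] = (a[i] + 4 a[i-1]) / 2.
a[2] = (-488 + 4·110) / 2 = -48/2 = -24
a[1] = (110 + 4·(-24)) / 2 = 14/2 = 7
a[0] = (-24 + 4·7) / 2 = 4/2 = 2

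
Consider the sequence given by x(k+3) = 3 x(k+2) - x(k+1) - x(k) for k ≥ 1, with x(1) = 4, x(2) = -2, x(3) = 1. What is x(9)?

148

x(4) = 3·1 - (-2) - 4 = 1
x(5) = 3·1 - 1 - (-2) = 4
x(6) = 3·4 - 1 - 1 = 10
x(7) = 3·10 - 4 - 1 = 25
x(8) = 3·25 - 10 - 4 = 61
x(9) = 3·61 - 25 - 10 = 148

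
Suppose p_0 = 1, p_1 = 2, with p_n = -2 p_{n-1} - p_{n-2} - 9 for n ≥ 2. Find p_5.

32

p_2 = -2·2 - 1 - 9 = -14
p_3 = -2·(-14) - 2 - 9 = 17
p_4 = -2·17 - (-14) - 9 = -29
p_5 = -2·(-29) - 17 - 9 = 32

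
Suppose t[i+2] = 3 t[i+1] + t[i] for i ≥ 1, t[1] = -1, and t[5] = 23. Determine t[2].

1

Let t[2] = y.
t[3] = -1 + 3y
t[4] = -3 + 10y
t[5] = -10 + 33y
So -10 + 33y = 23, giving y = 1.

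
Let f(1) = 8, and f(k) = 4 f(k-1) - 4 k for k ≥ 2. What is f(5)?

f(2) = 4·8 - 8 = 24
f(3) = 4·24 - 12 = 84
f(4) = 4·84 - 16 = 320
f(5) = 4·320 - 20 = 1260

1260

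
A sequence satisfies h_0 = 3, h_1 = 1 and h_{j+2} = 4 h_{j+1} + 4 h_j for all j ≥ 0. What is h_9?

h_2 = 4(1) + 4(3) = 16
h_3 = 4(16) + 4(1) = 68
h_4 = 4(68) + 4(16) = 336
h_5 = 4(336) + 4(68) = 1616
h_6 = 4(1616) + 4(336) = 7808
h_7 = 4(7808) + 4(1616) = 37696
h_8 = 4(37696) + 4(7808) = 182016
h_9 = 4(182016) + 4(37696) = 878848

878848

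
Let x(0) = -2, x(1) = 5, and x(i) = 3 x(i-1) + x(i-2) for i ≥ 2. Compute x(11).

621731

x(2) = 3*5 + (-2) = 13
x(3) = 3*13 + 5 = 44
x(4) = 3*44 + 13 = 145
x(5) = 3*145 + 44 = 479
x(6) = 3*479 + 145 = 1582
x(7) = 3*1582 + 479 = 5225
x(8) = 3*5225 + 1582 = 17257
x(9) = 3*17257 + 5225 = 56996
x(10) = 3*56996 + 17257 = 188245
x(11) = 3*188245 + 56996 = 621731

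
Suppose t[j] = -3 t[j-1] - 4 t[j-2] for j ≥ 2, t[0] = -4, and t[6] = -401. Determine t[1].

Let t[1] = w.
t[2] = 16 - 3w
t[3] = -48 + 5w
t[4] = 80 - 3w
t[5] = -48 - 11w
t[6] = -176 + 45w
So -176 + 45w = -401, giving w = -5.

-5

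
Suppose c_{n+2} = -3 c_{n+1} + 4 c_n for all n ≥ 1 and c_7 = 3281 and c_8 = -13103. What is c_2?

Rearranging, c_{n-2} = (c_n + 3 c_{n-1}) / 4.
c_6 = (-13103 + 3(3281)) / 4 = -3260/4 = -815
c_5 = (3281 + 3(-815)) / 4 = 836/4 = 209
c_4 = (-815 + 3(209)) / 4 = -188/4 = -47
c_3 = (209 + 3(-47)) / 4 = 68/4 = 17
c_2 = (-47 + 3(17)) / 4 = 4/4 = 1

1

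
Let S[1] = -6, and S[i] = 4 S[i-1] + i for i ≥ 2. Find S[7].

S[2] = 4·(-6) + 2 = -22
S[3] = 4·(-22) + 3 = -85
S[4] = 4·(-85) + 4 = -336
S[5] = 4·(-336) + 5 = -1339
S[6] = 4·(-1339) + 6 = -5350
S[7] = 4·(-5350) + 7 = -21393

-21393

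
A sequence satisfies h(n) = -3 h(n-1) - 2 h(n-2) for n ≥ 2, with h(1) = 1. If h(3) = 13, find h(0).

1

Let h(0) = x.
h(2) = -3 - 2x
h(3) = 7 + 6x
So 7 + 6x = 13, giving x = 1.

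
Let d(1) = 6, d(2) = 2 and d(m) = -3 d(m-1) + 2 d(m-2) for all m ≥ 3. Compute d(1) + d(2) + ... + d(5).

d(3) = -3*2 + 2*6 = 6
d(4) = -3*6 + 2*2 = -14
d(5) = -3*(-14) + 2*6 = 54
Sum = 6 + 2 + 6 + (-14) + 54 = 54

54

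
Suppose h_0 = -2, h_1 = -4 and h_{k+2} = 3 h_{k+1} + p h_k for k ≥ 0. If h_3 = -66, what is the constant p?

3

h_2 = -12 - 2p
h_3 = -36 - 10p
So -36 - 10p = -66, giving p = 3.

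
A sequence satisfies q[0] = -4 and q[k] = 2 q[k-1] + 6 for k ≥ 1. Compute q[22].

The fixed point is 6/(1 - 2) = -6, so q[k] + 6 = 2(q[k-1] + 6).
Hence q[k] = 2·2^k - 6.
q[22] = 2·2^{22} - 6 = 2·4194304 - 6 = 8388602.

8388602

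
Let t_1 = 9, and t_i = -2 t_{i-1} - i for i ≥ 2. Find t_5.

t_2 = -2*9 - 2 = -20
t_3 = -2*(-20) - 3 = 37
t_4 = -2*37 - 4 = -78
t_5 = -2*(-78) - 5 = 151

151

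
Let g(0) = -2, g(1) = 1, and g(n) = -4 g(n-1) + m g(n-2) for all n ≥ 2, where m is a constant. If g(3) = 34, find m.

g(2) = -4 - 2m
g(3) = 16 + 9m
So 16 + 9m = 34, giving m = 2.

2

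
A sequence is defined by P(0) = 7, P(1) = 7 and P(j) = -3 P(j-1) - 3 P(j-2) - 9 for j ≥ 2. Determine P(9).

-3357

P(2) = -3·7 - 3·7 - 9 = -51
P(3) = -3·(-51) - 3·7 - 9 = 123
P(4) = -3·123 - 3·(-51) - 9 = -225
P(5) = -3·(-225) - 3·123 - 9 = 297
P(6) = -3·297 - 3·(-225) - 9 = -225
P(7) = -3·(-225) - 3·297 - 9 = -225
P(8) = -3·(-225) - 3·(-225) - 9 = 1341
P(9) = -3·1341 - 3·(-225) - 9 = -3357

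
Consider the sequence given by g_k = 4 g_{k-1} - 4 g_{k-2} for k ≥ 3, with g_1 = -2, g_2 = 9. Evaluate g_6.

g_3 = 4*9 - 4*(-2) = 44
g_4 = 4*44 - 4*9 = 140
g_5 = 4*140 - 4*44 = 384
g_6 = 4*384 - 4*140 = 976

976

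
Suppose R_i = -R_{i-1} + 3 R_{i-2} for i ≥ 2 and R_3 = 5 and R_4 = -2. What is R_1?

2

Rearranging, R_{i-2} = (R_i + R_{i-1}) / 3.
R_2 = (-2 + 5) / 3 = 3/3 = 1
R_1 = (5 + 1) / 3 = 6/3 = 2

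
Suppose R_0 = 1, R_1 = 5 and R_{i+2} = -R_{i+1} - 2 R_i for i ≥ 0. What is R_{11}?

93

R_2 = -5 - 2·1 = -7
R_3 = -(-7) - 2·5 = -3
R_4 = -(-3) - 2·(-7) = 17
R_5 = -17 - 2·(-3) = -11
R_6 = -(-11) - 2·17 = -23
R_7 = -(-23) - 2·(-11) = 45
R_8 = -45 - 2·(-23) = 1
R_9 = -1 - 2·45 = -91
R_{10} = -(-91) - 2·1 = 89
R_{11} = -89 - 2·(-91) = 93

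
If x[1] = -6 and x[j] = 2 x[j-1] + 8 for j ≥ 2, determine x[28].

The fixed point is 8/(1 - 2) = -8, so x[j] + 8 = 2(x[j-1] + 8).
Hence x[j] = 2·2^{j-1} - 8.
x[28] = 2·2^{27} - 8 = 2·134217728 - 8 = 268435448.

268435448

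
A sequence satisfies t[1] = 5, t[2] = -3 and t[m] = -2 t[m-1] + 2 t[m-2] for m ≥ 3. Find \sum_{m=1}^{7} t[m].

t[3] = -2(-3) + 2(5) = 16
t[4] = -2(16) + 2(-3) = -38
t[5] = -2(-38) + 2(16) = 108
t[6] = -2(108) + 2(-38) = -292
t[7] = -2(-292) + 2(108) = 800
Sum = 5 + (-3) + 16 + (-38) + 108 + (-292) + 800 = 596

596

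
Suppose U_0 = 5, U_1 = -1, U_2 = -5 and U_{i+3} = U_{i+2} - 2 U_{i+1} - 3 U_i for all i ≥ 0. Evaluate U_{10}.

U_3 = (-5) - 2·(-1) - 3·5 = -18
U_4 = (-18) - 2·(-5) - 3·(-1) = -5
U_5 = (-5) - 2·(-18) - 3·(-5) = 46
U_6 = 46 - 2·(-5) - 3·(-18) = 110
U_7 = 110 - 2·46 - 3·(-5) = 33
U_8 = 33 - 2·110 - 3·46 = -325
U_9 = (-325) - 2·33 - 3·110 = -721
U_{10} = (-721) - 2·(-325) - 3·33 = -170

-170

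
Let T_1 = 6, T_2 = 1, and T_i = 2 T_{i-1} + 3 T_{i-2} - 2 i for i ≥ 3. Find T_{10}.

17225

T_3 = 2(1) + 3(6) - 6 = 14
T_4 = 2(14) + 3(1) - 8 = 23
T_5 = 2(23) + 3(14) - 10 = 78
T_6 = 2(78) + 3(23) - 12 = 213
T_7 = 2(213) + 3(78) - 14 = 646
T_8 = 2(646) + 3(213) - 16 = 1915
T_9 = 2(1915) + 3(646) - 18 = 5750
T_{10} = 2(5750) + 3(1915) - 20 = 17225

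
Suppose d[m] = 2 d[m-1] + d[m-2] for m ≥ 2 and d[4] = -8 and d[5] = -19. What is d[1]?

Rearranging, d[m-2] = d[m] - 2 d[m-1].
d[3] = -19 - 2·(-8) = -3
d[2] = -8 - 2·(-3) = -2
d[1] = -3 - 2·(-2) = 1

1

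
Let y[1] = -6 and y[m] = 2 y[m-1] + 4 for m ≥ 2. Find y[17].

-131076

The fixed point is 4/(1 - 2) = -4, so y[m] + 4 = 2(y[m-1] + 4).
Hence y[m] = -2·2^{m-1} - 4.
y[17] = -2·2^{16} - 4 = -2·65536 - 4 = -131076.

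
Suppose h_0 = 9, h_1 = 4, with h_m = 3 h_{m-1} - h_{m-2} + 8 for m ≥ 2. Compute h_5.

295

h_2 = 3·4 - 9 + 8 = 11
h_3 = 3·11 - 4 + 8 = 37
h_4 = 3·37 - 11 + 8 = 108
h_5 = 3·108 - 37 + 8 = 295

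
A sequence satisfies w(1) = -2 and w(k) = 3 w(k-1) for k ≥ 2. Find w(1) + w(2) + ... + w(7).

w(2) = 3*(-2) = -6
w(3) = 3*(-6) = -18
w(4) = 3*(-18) = -54
w(5) = 3*(-54) = -162
w(6) = 3*(-162) = -486
w(7) = 3*(-486) = -1458
Sum = (-2) + (-6) + (-18) + (-54) + (-162) + (-486) + (-1458) = -2186

-2186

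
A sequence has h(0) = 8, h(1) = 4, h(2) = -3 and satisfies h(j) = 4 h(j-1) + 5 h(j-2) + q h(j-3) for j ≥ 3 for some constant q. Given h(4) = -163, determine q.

h(3) = 8 + 8q
h(4) = 17 + 36q
So 17 + 36q = -163, giving q = -5.

-5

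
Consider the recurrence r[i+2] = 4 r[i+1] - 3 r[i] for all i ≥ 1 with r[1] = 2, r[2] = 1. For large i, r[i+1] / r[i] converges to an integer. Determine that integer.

The characteristic equation is r^2 - 4r + 3 = 0, which factors as (r - 3)(r - 1) = 0.
So the roots are 3 and 1. Since |3| > |1| and the coefficient of 3^i is non-zero, the ratio tends to 3.

3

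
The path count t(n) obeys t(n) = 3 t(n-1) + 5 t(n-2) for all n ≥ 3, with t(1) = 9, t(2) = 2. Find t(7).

12861

t(3) = 3*2 + 5*9 = 51
t(4) = 3*51 + 5*2 = 163
t(5) = 3*163 + 5*51 = 744
t(6) = 3*744 + 5*163 = 3047
t(7) = 3*3047 + 5*744 = 12861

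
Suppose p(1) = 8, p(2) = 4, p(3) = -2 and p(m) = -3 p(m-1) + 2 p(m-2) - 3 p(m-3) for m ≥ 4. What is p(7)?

p(4) = -3*(-2) + 2*4 - 3*8 = -10
p(5) = -3*(-10) + 2*(-2) - 3*4 = 14
p(6) = -3*14 + 2*(-10) - 3*(-2) = -56
p(7) = -3*(-56) + 2*14 - 3*(-10) = 226

226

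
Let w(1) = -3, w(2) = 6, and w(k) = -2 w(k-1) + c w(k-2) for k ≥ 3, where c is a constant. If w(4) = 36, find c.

w(3) = -12 - 3c
w(4) = 24 + 12c
So 24 + 12c = 36, giving c = 1.

1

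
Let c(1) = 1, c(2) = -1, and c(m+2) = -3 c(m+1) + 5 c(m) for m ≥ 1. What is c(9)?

38872

c(3) = -3(-1) + 5(1) = 8
c(4) = -3(8) + 5(-1) = -29
c(5) = -3(-29) + 5(8) = 127
c(6) = -3(127) + 5(-29) = -526
c(7) = -3(-526) + 5(127) = 2213
c(8) = -3(2213) + 5(-526) = -9269
c(9) = -3(-9269) + 5(2213) = 38872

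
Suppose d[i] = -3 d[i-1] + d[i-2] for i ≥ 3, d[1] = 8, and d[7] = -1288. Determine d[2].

Let d[2] = x.
d[3] = 8 - 3x
d[4] = -24 + 10x
d[5] = 80 - 33x
d[6] = -264 + 109x
d[7] = 872 - 360x
So 872 - 360x = -1288, giving x = 6.

6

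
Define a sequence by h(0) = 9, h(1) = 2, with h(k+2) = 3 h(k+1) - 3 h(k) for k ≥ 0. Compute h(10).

h(2) = 3·2 - 3·9 = -21
h(3) = 3·(-21) - 3·2 = -69
h(4) = 3·(-69) - 3·(-21) = -144
h(5) = 3·(-144) - 3·(-69) = -225
h(6) = 3·(-225) - 3·(-144) = -243
h(7) = 3·(-243) - 3·(-225) = -54
h(8) = 3·(-54) - 3·(-243) = 567
h(9) = 3·567 - 3·(-54) = 1863
h(10) = 3·1863 - 3·567 = 3888

3888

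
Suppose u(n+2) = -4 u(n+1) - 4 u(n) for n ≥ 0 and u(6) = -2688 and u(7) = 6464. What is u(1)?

Rearranging, u(n-2) = (u(n) + 4 u(n-1)) / -4.
u(5) = (6464 + 4(-2688)) / -4 = -4288/-4 = 1072
u(4) = (-2688 + 4(1072)) / -4 = 1600/-4 = -400
u(3) = (1072 + 4(-400)) / -4 = -528/-4 = 132
u(2) = (-400 + 4(132)) / -4 = 128/-4 = -32
u(1) = (132 + 4(-32)) / -4 = 4/-4 = -1

-1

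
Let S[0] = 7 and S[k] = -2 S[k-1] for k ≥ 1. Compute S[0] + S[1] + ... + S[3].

S[1] = -2(7) = -14
S[2] = -2(-14) = 28
S[3] = -2(28) = -56
Sum = 7 + (-14) + 28 + (-56) = -35

-35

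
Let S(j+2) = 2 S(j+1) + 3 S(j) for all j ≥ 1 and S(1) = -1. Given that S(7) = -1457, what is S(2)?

Let S(2) = x.
S(3) = -3 + 2x
S(4) = -6 + 7x
S(5) = -21 + 20x
S(6) = -60 + 61x
S(7) = -183 + 182x
So -183 + 182x = -1457, giving x = -7.

-7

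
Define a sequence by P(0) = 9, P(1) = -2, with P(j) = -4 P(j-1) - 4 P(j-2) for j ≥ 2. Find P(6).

P(2) = -4*(-2) - 4*9 = -28
P(3) = -4*(-28) - 4*(-2) = 120
P(4) = -4*120 - 4*(-28) = -368
P(5) = -4*(-368) - 4*120 = 992
P(6) = -4*992 - 4*(-368) = -2496

-2496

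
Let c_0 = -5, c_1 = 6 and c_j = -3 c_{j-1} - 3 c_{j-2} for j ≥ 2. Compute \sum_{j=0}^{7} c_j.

c_2 = -3(6) - 3(-5) = -3
c_3 = -3(-3) - 3(6) = -9
c_4 = -3(-9) - 3(-3) = 36
c_5 = -3(36) - 3(-9) = -81
c_6 = -3(-81) - 3(36) = 135
c_7 = -3(135) - 3(-81) = -162
Sum = (-5) + 6 + (-3) + (-9) + 36 + (-81) + 135 + (-162) = -83

-83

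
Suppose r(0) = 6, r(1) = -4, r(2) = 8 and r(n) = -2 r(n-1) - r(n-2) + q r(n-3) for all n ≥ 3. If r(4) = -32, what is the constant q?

r(3) = -12 + 6q
r(4) = 16 - 16q
So 16 - 16q = -32, giving q = 3.

3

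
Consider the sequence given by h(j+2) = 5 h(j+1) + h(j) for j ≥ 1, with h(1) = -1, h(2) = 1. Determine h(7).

2939

h(3) = 5*1 + (-1) = 4
h(4) = 5*4 + 1 = 21
h(5) = 5*21 + 4 = 109
h(6) = 5*109 + 21 = 566
h(7) = 5*566 + 109 = 2939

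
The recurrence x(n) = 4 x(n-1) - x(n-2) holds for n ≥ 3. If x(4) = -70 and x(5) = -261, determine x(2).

Rearranging, x(n-2) = -(x(n) - 4 x(n-1)).
x(3) = -(-261 - 4(-70)) = -19
x(2) = -(-70 - 4(-19)) = -6

-6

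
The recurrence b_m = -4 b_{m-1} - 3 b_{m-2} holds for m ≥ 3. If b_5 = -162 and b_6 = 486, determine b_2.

6

Rearranging, b_{m-2} = (b_m + 4 b_{m-1}) / -3.
b_4 = (486 + 4*(-162)) / -3 = -162/-3 = 54
b_3 = (-162 + 4*54) / -3 = 54/-3 = -18
b_2 = (54 + 4*(-18)) / -3 = -18/-3 = 6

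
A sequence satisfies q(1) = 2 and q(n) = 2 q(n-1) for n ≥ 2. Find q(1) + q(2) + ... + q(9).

q(2) = 2*2 = 4
q(3) = 2*4 = 8
q(4) = 2*8 = 16
q(5) = 2*16 = 32
q(6) = 2*32 = 64
q(7) = 2*64 = 128
q(8) = 2*128 = 256
q(9) = 2*256 = 512
Sum = 2 + 4 + 8 + 16 + 32 + 64 + 128 + 256 + 512 = 1022

1022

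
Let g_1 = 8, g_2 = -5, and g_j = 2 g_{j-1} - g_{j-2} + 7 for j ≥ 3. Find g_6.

g_3 = 2*(-5) - 8 + 7 = -11
g_4 = 2*(-11) - (-5) + 7 = -10
g_5 = 2*(-10) - (-11) + 7 = -2
g_6 = 2*(-2) - (-10) + 7 = 13

13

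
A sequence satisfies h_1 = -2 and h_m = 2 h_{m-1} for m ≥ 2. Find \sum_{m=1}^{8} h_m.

h_2 = 2*(-2) = -4
h_3 = 2*(-4) = -8
h_4 = 2*(-8) = -16
h_5 = 2*(-16) = -32
h_6 = 2*(-32) = -64
h_7 = 2*(-64) = -128
h_8 = 2*(-128) = -256
Sum = (-2) + (-4) + (-8) + (-16) + (-32) + (-64) + (-128) + (-256) = -510

-510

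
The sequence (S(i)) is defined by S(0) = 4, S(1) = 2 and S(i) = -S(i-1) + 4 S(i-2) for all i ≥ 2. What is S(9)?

-4726

S(2) = -2 + 4(4) = 14
S(3) = -14 + 4(2) = -6
S(4) = -(-6) + 4(14) = 62
S(5) = -62 + 4(-6) = -86
S(6) = -(-86) + 4(62) = 334
S(7) = -334 + 4(-86) = -678
S(8) = -(-678) + 4(334) = 2014
S(9) = -2014 + 4(-678) = -4726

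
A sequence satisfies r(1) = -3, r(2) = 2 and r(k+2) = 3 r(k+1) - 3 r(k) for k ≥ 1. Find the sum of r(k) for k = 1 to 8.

r(3) = 3·2 - 3·(-3) = 15
r(4) = 3·15 - 3·2 = 39
r(5) = 3·39 - 3·15 = 72
r(6) = 3·72 - 3·39 = 99
r(7) = 3·99 - 3·72 = 81
r(8) = 3·81 - 3·99 = -54
Sum = (-3) + 2 + 15 + 39 + 72 + 99 + 81 + (-54) = 251

251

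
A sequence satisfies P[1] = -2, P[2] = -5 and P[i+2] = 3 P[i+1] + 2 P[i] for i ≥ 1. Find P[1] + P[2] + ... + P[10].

P[3] = 3*(-5) + 2*(-2) = -19
P[4] = 3*(-19) + 2*(-5) = -67
P[5] = 3*(-67) + 2*(-19) = -239
P[6] = 3*(-239) + 2*(-67) = -851
P[7] = 3*(-851) + 2*(-239) = -3031
P[8] = 3*(-3031) + 2*(-851) = -10795
P[9] = 3*(-10795) + 2*(-3031) = -38447
P[10] = 3*(-38447) + 2*(-10795) = -136931
Sum = (-2) + (-5) + (-19) + (-67) + (-239) + (-851) + (-3031) + (-10795) + (-38447) + (-136931) = -190387

-190387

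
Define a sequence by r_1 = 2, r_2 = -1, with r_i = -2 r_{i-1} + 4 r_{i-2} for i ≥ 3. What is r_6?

r_3 = -2*(-1) + 4*2 = 10
r_4 = -2*10 + 4*(-1) = -24
r_5 = -2*(-24) + 4*10 = 88
r_6 = -2*88 + 4*(-24) = -272

-272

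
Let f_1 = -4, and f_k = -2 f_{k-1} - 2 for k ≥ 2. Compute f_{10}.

1706

f_2 = -2*(-4) - 2 = 6
f_3 = -2*6 - 2 = -14
f_4 = -2*(-14) - 2 = 26
f_5 = -2*26 - 2 = -54
f_6 = -2*(-54) - 2 = 106
f_7 = -2*106 - 2 = -214
f_8 = -2*(-214) - 2 = 426
f_9 = -2*426 - 2 = -854
f_{10} = -2*(-854) - 2 = 1706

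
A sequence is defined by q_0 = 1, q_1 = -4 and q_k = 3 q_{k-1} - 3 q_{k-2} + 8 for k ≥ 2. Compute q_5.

89

q_2 = 3·(-4) - 3·1 + 8 = -7
q_3 = 3·(-7) - 3·(-4) + 8 = -1
q_4 = 3·(-1) - 3·(-7) + 8 = 26
q_5 = 3·26 - 3·(-1) + 8 = 89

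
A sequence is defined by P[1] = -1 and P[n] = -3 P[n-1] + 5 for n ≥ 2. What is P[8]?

P[2] = -3·(-1) + 5 = 8
P[3] = -3·8 + 5 = -19
P[4] = -3·(-19) + 5 = 62
P[5] = -3·62 + 5 = -181
P[6] = -3·(-181) + 5 = 548
P[7] = -3·548 + 5 = -1639
P[8] = -3·(-1639) + 5 = 4922

4922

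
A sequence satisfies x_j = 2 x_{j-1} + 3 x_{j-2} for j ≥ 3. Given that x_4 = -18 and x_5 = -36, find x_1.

4

Rearranging, x_{j-2} = (x_j - 2 x_{j-1}) / 3.
x_3 = (-36 - 2*(-18)) / 3 = 0/3 = 0
x_2 = (-18 - 2*0) / 3 = -18/3 = -6
x_1 = (0 - 2*(-6)) / 3 = 12/3 = 4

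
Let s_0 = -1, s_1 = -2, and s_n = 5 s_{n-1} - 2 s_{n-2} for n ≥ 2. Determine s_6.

-3412

s_2 = 5*(-2) - 2*(-1) = -8
s_3 = 5*(-8) - 2*(-2) = -36
s_4 = 5*(-36) - 2*(-8) = -164
s_5 = 5*(-164) - 2*(-36) = -748
s_6 = 5*(-748) - 2*(-164) = -3412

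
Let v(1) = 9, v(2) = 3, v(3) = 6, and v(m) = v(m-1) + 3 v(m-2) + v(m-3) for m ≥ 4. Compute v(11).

v(4) = 6 + 3·3 + 9 = 24
v(5) = 24 + 3·6 + 3 = 45
v(6) = 45 + 3·24 + 6 = 123
v(7) = 123 + 3·45 + 24 = 282
v(8) = 282 + 3·123 + 45 = 696
v(9) = 696 + 3·282 + 123 = 1665
v(10) = 1665 + 3·696 + 282 = 4035
v(11) = 4035 + 3·1665 + 696 = 9726

9726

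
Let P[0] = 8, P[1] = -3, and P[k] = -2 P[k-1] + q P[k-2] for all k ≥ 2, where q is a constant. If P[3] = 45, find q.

-3

P[2] = 6 + 8q
P[3] = -12 - 19q
So -12 - 19q = 45, giving q = -3.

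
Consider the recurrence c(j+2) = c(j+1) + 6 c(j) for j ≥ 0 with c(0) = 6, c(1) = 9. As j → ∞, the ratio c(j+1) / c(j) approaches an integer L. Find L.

3

The characteristic equation is r^2 - r - 6 = 0, which factors as (r - 3)(r + 2) = 0.
So the roots are 3 and -2. Since |3| > |-2| and the coefficient of 3^j is non-zero, the ratio tends to 3.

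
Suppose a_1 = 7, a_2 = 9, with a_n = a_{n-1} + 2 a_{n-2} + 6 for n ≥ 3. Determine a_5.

117

a_3 = 9 + 2(7) + 6 = 29
a_4 = 29 + 2(9) + 6 = 53
a_5 = 53 + 2(29) + 6 = 117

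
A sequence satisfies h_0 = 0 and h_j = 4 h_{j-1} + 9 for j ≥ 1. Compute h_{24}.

The fixed point is 9/(1 - 4) = -3, so h_j + 3 = 4(h_{j-1} + 3).
Hence h_j = 3·4^j - 3.
h_{24} = 3·4^{24} - 3 = 3·281474976710656 - 3 = 844424930131965.

844424930131965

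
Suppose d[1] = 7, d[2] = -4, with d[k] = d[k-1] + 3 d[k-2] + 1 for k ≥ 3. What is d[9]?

d[3] = (-4) + 3(7) + 1 = 18
d[4] = 18 + 3(-4) + 1 = 7
d[5] = 7 + 3(18) + 1 = 62
d[6] = 62 + 3(7) + 1 = 84
d[7] = 84 + 3(62) + 1 = 271
d[8] = 271 + 3(84) + 1 = 524
d[9] = 524 + 3(271) + 1 = 1338

1338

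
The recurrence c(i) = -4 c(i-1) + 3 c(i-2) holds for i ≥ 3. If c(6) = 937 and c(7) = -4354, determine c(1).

-2

Rearranging, c(i-2) = (c(i) + 4 c(i-1)) / 3.
c(5) = (-4354 + 4·937) / 3 = -606/3 = -202
c(4) = (937 + 4·(-202)) / 3 = 129/3 = 43
c(3) = (-202 + 4·43) / 3 = -30/3 = -10
c(2) = (43 + 4·(-10)) / 3 = 3/3 = 1
c(1) = (-10 + 4·1) / 3 = -6/3 = -2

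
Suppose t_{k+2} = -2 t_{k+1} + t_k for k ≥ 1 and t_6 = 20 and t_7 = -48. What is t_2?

4

Rearranging, t_{k-2} = t_k + 2 t_{k-1}.
t_5 = -48 + 2·20 = -8
t_4 = 20 + 2·(-8) = 4
t_3 = -8 + 2·4 = 0
t_2 = 4 + 2·0 = 4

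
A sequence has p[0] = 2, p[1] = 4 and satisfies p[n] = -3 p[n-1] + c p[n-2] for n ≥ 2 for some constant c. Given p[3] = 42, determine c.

-3

p[2] = -12 + 2c
p[3] = 36 - 2c
So 36 - 2c = 42, giving c = -3.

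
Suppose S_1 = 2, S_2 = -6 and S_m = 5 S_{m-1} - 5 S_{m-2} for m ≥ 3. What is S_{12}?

-5450000

S_3 = 5*(-6) - 5*2 = -40
S_4 = 5*(-40) - 5*(-6) = -170
S_5 = 5*(-170) - 5*(-40) = -650
S_6 = 5*(-650) - 5*(-170) = -2400
S_7 = 5*(-2400) - 5*(-650) = -8750
S_8 = 5*(-8750) - 5*(-2400) = -31750
S_9 = 5*(-31750) - 5*(-8750) = -115000
S_{10} = 5*(-115000) - 5*(-31750) = -416250
S_{11} = 5*(-416250) - 5*(-115000) = -1506250
S_{12} = 5*(-1506250) - 5*(-416250) = -5450000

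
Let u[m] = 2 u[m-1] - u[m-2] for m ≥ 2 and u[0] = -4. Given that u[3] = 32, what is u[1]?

8

Let u[1] = y.
u[2] = 4 + 2y
u[3] = 8 + 3y
So 8 + 3y = 32, giving y = 8.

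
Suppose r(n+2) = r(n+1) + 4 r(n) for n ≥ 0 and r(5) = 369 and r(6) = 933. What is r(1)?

9

Rearranging, r(n-2) = (r(n) - r(n-1)) / 4.
r(4) = (933 - 369) / 4 = 564/4 = 141
r(3) = (369 - 141) / 4 = 228/4 = 57
r(2) = (141 - 57) / 4 = 84/4 = 21
r(1) = (57 - 21) / 4 = 36/4 = 9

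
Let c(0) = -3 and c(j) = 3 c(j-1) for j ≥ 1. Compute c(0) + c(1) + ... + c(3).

-120

c(1) = 3(-3) = -9
c(2) = 3(-9) = -27
c(3) = 3(-27) = -81
Sum = (-3) + (-9) + (-27) + (-81) = -120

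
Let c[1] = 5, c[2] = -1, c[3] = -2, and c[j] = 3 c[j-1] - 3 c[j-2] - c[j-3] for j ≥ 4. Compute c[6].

c[4] = 3·(-2) - 3·(-1) - 5 = -8
c[5] = 3·(-8) - 3·(-2) - (-1) = -17
c[6] = 3·(-17) - 3·(-8) - (-2) = -25

-25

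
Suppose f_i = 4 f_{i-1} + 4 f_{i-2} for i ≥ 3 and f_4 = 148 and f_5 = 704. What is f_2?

9

Rearranging, f_{i-2} = (f_i - 4 f_{i-1}) / 4.
f_3 = (704 - 4(148)) / 4 = 112/4 = 28
f_2 = (148 - 4(28)) / 4 = 36/4 = 9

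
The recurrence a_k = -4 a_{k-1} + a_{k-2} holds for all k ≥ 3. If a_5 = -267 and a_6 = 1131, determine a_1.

-3

Rearranging, a_{k-2} = a_k + 4 a_{k-1}.
a_4 = 1131 + 4·(-267) = 63
a_3 = -267 + 4·63 = -15
a_2 = 63 + 4·(-15) = 3
a_1 = -15 + 4·3 = -3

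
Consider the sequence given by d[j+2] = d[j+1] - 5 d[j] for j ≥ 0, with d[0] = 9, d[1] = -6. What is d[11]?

-65181

d[2] = (-6) - 5·9 = -51
d[3] = (-51) - 5·(-6) = -21
d[4] = (-21) - 5·(-51) = 234
d[5] = 234 - 5·(-21) = 339
d[6] = 339 - 5·234 = -831
d[7] = (-831) - 5·339 = -2526
d[8] = (-2526) - 5·(-831) = 1629
d[9] = 1629 - 5·(-2526) = 14259
d[10] = 14259 - 5·1629 = 6114
d[11] = 6114 - 5·14259 = -65181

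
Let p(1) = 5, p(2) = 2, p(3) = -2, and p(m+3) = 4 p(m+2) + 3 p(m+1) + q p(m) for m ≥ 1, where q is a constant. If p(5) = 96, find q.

5

p(4) = -2 + 5q
p(5) = -14 + 22q
So -14 + 22q = 96, giving q = 5.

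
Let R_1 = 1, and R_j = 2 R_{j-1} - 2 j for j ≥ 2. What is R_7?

R_2 = 2(1) - 4 = -2
R_3 = 2(-2) - 6 = -10
R_4 = 2(-10) - 8 = -28
R_5 = 2(-28) - 10 = -66
R_6 = 2(-66) - 12 = -144
R_7 = 2(-144) - 14 = -302

-302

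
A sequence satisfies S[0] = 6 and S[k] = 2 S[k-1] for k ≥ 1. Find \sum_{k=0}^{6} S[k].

762

S[1] = 2·6 = 12
S[2] = 2·12 = 24
S[3] = 2·24 = 48
S[4] = 2·48 = 96
S[5] = 2·96 = 192
S[6] = 2·192 = 384
Sum = 6 + 12 + 24 + 48 + 96 + 192 + 384 = 762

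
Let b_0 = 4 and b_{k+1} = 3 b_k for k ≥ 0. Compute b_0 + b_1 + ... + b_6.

4372

b_1 = 3·4 = 12
b_2 = 3·12 = 36
b_3 = 3·36 = 108
b_4 = 3·108 = 324
b_5 = 3·324 = 972
b_6 = 3·972 = 2916
Sum = 4 + 12 + 36 + 108 + 324 + 972 + 2916 = 4372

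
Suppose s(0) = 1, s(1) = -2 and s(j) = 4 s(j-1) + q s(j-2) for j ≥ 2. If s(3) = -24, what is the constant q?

4

s(2) = -8 + q
s(3) = -32 + 2q
So -32 + 2q = -24, giving q = 4.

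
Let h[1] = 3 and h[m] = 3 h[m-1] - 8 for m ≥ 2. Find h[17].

-43046717

The fixed point is -8/(1 - 3) = 4, so h[m] - 4 = 3(h[m-1] - 4).
Hence h[m] = -1·3^{m-1} + 4.
h[17] = -1·3^{16} + 4 = -1·43046721 + 4 = -43046717.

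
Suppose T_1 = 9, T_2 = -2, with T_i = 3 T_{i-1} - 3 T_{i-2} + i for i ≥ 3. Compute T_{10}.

T_3 = 3*(-2) - 3*9 + 3 = -30
T_4 = 3*(-30) - 3*(-2) + 4 = -80
T_5 = 3*(-80) - 3*(-30) + 5 = -145
T_6 = 3*(-145) - 3*(-80) + 6 = -189
T_7 = 3*(-189) - 3*(-145) + 7 = -125
T_8 = 3*(-125) - 3*(-189) + 8 = 200
T_9 = 3*200 - 3*(-125) + 9 = 984
T_{10} = 3*984 - 3*200 + 10 = 2362

2362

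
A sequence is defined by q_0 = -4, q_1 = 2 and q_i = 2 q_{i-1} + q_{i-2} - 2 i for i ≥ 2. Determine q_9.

q_2 = 2*2 + (-4) - 4 = -4
q_3 = 2*(-4) + 2 - 6 = -12
q_4 = 2*(-12) + (-4) - 8 = -36
q_5 = 2*(-36) + (-12) - 10 = -94
q_6 = 2*(-94) + (-36) - 12 = -236
q_7 = 2*(-236) + (-94) - 14 = -580
q_8 = 2*(-580) + (-236) - 16 = -1412
q_9 = 2*(-1412) + (-580) - 18 = -3422

-3422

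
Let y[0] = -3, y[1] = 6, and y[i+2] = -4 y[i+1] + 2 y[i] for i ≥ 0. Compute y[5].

y[2] = -4·6 + 2·(-3) = -30
y[3] = -4·(-30) + 2·6 = 132
y[4] = -4·132 + 2·(-30) = -588
y[5] = -4·(-588) + 2·132 = 2616

2616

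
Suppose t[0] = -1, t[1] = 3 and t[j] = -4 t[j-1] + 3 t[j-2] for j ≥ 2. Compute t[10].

-3226767

t[2] = -4·3 + 3·(-1) = -15
t[3] = -4·(-15) + 3·3 = 69
t[4] = -4·69 + 3·(-15) = -321
t[5] = -4·(-321) + 3·69 = 1491
t[6] = -4·1491 + 3·(-321) = -6927
t[7] = -4·(-6927) + 3·1491 = 32181
t[8] = -4·32181 + 3·(-6927) = -149505
t[9] = -4·(-149505) + 3·32181 = 694563
t[10] = -4·694563 + 3·(-149505) = -3226767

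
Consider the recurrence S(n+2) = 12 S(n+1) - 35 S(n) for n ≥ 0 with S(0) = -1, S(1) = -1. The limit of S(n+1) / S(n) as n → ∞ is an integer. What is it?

7

The characteristic equation is r^2 - 12r + 35 = 0, which factors as (r - 7)(r - 5) = 0.
So the roots are 7 and 5. Since |7| > |5| and the coefficient of 7^n is non-zero, the ratio tends to 7.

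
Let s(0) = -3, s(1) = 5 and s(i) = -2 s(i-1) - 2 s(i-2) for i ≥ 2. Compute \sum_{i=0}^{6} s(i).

s(2) = -2(5) - 2(-3) = -4
s(3) = -2(-4) - 2(5) = -2
s(4) = -2(-2) - 2(-4) = 12
s(5) = -2(12) - 2(-2) = -20
s(6) = -2(-20) - 2(12) = 16
Sum = (-3) + 5 + (-4) + (-2) + 12 + (-20) + 16 = 4

4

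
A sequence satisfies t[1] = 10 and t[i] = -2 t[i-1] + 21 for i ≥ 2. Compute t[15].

The fixed point is 21/(1 + 2) = 7, so t[i] - 7 = -2(t[i-1] - 7).
Hence t[i] = 3·(-2)^{i-1} + 7.
t[15] = 3·(-2)^{14} + 7 = 3·16384 + 7 = 49159.

49159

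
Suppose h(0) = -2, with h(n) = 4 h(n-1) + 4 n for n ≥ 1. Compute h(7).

-3652

h(1) = 4·(-2) + 4 = -4
h(2) = 4·(-4) + 8 = -8
h(3) = 4·(-8) + 12 = -20
h(4) = 4·(-20) + 16 = -64
h(5) = 4·(-64) + 20 = -236
h(6) = 4·(-236) + 24 = -920
h(7) = 4·(-920) + 28 = -3652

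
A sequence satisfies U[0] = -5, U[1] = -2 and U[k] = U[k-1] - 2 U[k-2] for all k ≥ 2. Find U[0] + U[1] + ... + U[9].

U[2] = (-2) - 2(-5) = 8
U[3] = 8 - 2(-2) = 12
U[4] = 12 - 2(8) = -4
U[5] = (-4) - 2(12) = -28
U[6] = (-28) - 2(-4) = -20
U[7] = (-20) - 2(-28) = 36
U[8] = 36 - 2(-20) = 76
U[9] = 76 - 2(36) = 4
Sum = (-5) + (-2) + 8 + 12 + (-4) + (-28) + (-20) + 36 + 76 + 4 = 77

77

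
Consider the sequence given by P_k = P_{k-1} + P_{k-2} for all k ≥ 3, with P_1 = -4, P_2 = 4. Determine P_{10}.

P_3 = 4 + (-4) = 0
P_4 = 0 + 4 = 4
P_5 = 4 + 0 = 4
P_6 = 4 + 4 = 8
P_7 = 8 + 4 = 12
P_8 = 12 + 8 = 20
P_9 = 20 + 12 = 32
P_{10} = 32 + 20 = 52

52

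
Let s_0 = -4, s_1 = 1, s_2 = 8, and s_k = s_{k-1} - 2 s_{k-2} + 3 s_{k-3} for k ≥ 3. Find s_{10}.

s_3 = 8 - 2(1) + 3(-4) = -6
s_4 = (-6) - 2(8) + 3(1) = -19
s_5 = (-19) - 2(-6) + 3(8) = 17
s_6 = 17 - 2(-19) + 3(-6) = 37
s_7 = 37 - 2(17) + 3(-19) = -54
s_8 = (-54) - 2(37) + 3(17) = -77
s_9 = (-77) - 2(-54) + 3(37) = 142
s_{10} = 142 - 2(-77) + 3(-54) = 134

134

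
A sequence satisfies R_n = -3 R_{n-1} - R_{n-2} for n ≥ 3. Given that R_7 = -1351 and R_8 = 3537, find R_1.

1

Rearranging, R_{n-2} = -(R_n + 3 R_{n-1}).
R_6 = -(3537 + 3·(-1351)) = 516
R_5 = -(-1351 + 3·516) = -197
R_4 = -(516 + 3·(-197)) = 75
R_3 = -(-197 + 3·75) = -28
R_2 = -(75 + 3·(-28)) = 9
R_1 = -(-28 + 3·9) = 1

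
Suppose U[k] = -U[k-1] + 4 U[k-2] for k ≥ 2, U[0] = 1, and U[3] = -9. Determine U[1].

-1

Let U[1] = z.
U[2] = 4 - z
U[3] = -4 + 5z
So -4 + 5z = -9, giving z = -1.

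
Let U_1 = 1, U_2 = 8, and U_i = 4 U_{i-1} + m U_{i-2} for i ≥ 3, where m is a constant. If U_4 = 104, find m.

U_3 = 32 + m
U_4 = 128 + 12m
So 128 + 12m = 104, giving m = -2.

-2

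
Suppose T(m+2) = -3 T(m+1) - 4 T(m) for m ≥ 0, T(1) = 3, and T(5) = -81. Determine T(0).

-4

Let T(0) = y.
T(2) = -9 - 4y
T(3) = 15 + 12y
T(4) = -9 - 20y
T(5) = -33 + 12y
So -33 + 12y = -81, giving y = -4.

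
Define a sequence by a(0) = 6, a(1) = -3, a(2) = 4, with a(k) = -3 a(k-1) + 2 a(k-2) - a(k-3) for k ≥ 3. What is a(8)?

14379

a(3) = -3(4) + 2(-3) - 6 = -24
a(4) = -3(-24) + 2(4) - (-3) = 83
a(5) = -3(83) + 2(-24) - 4 = -301
a(6) = -3(-301) + 2(83) - (-24) = 1093
a(7) = -3(1093) + 2(-301) - 83 = -3964
a(8) = -3(-3964) + 2(1093) - (-301) = 14379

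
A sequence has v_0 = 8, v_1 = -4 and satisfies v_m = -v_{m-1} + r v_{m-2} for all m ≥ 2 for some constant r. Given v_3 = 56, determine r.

-5

v_2 = 4 + 8r
v_3 = -4 - 12r
So -4 - 12r = 56, giving r = -5.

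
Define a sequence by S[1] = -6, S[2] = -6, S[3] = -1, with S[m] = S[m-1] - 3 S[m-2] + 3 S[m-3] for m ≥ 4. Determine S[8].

29

S[4] = (-1) - 3*(-6) + 3*(-6) = -1
S[5] = (-1) - 3*(-1) + 3*(-6) = -16
S[6] = (-16) - 3*(-1) + 3*(-1) = -16
S[7] = (-16) - 3*(-16) + 3*(-1) = 29
S[8] = 29 - 3*(-16) + 3*(-16) = 29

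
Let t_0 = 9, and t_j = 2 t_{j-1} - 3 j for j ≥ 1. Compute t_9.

t_1 = 2*9 - 3 = 15
t_2 = 2*15 - 6 = 24
t_3 = 2*24 - 9 = 39
t_4 = 2*39 - 12 = 66
t_5 = 2*66 - 15 = 117
t_6 = 2*117 - 18 = 216
t_7 = 2*216 - 21 = 411
t_8 = 2*411 - 24 = 798
t_9 = 2*798 - 27 = 1569

1569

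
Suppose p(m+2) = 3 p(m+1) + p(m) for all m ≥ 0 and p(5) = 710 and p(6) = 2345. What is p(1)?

5

Rearranging, p(m-2) = p(m) - 3 p(m-1).
p(4) = 2345 - 3·710 = 215
p(3) = 710 - 3·215 = 65
p(2) = 215 - 3·65 = 20
p(1) = 65 - 3·20 = 5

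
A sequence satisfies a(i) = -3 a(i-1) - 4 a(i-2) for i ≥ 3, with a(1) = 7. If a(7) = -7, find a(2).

-7

Let a(2) = x.
a(3) = -28 - 3x
a(4) = 84 + 5x
a(5) = -140 - 3x
a(6) = 84 - 11x
a(7) = 308 + 45x
So 308 + 45x = -7, giving x = -7.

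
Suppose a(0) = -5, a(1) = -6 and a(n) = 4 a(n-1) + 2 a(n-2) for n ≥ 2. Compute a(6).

a(2) = 4*(-6) + 2*(-5) = -34
a(3) = 4*(-34) + 2*(-6) = -148
a(4) = 4*(-148) + 2*(-34) = -660
a(5) = 4*(-660) + 2*(-148) = -2936
a(6) = 4*(-2936) + 2*(-660) = -13064

-13064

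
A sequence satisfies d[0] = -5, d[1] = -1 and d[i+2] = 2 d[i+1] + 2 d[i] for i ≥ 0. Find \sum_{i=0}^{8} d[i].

d[2] = 2(-1) + 2(-5) = -12
d[3] = 2(-12) + 2(-1) = -26
d[4] = 2(-26) + 2(-12) = -76
d[5] = 2(-76) + 2(-26) = -204
d[6] = 2(-204) + 2(-76) = -560
d[7] = 2(-560) + 2(-204) = -1528
d[8] = 2(-1528) + 2(-560) = -4176
Sum = (-5) + (-1) + (-12) + (-26) + (-76) + (-204) + (-560) + (-1528) + (-4176) = -6588

-6588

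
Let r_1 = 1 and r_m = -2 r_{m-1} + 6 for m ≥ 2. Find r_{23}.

The fixed point is 6/(1 + 2) = 2, so r_m - 2 = -2(r_{m-1} - 2).
Hence r_m = -1·(-2)^{m-1} + 2.
r_{23} = -1·(-2)^{22} + 2 = -1·4194304 + 2 = -4194302.

-4194302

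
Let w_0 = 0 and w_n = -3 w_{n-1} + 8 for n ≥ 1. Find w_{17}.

The fixed point is 8/(1 + 3) = 2, so w_n - 2 = -3(w_{n-1} - 2).
Hence w_n = -2·(-3)^n + 2.
w_{17} = -2·(-3)^{17} + 2 = -2·-129140163 + 2 = 258280328.

258280328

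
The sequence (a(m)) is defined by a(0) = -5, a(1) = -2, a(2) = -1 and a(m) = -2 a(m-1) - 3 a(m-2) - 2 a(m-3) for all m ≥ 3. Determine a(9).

142

a(3) = -2(-1) - 3(-2) - 2(-5) = 18
a(4) = -2(18) - 3(-1) - 2(-2) = -29
a(5) = -2(-29) - 3(18) - 2(-1) = 6
a(6) = -2(6) - 3(-29) - 2(18) = 39
a(7) = -2(39) - 3(6) - 2(-29) = -38
a(8) = -2(-38) - 3(39) - 2(6) = -53
a(9) = -2(-53) - 3(-38) - 2(39) = 142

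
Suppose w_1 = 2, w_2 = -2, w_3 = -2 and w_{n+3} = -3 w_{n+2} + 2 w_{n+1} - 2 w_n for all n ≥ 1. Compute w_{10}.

-3506

w_4 = -3*(-2) + 2*(-2) - 2*2 = -2
w_5 = -3*(-2) + 2*(-2) - 2*(-2) = 6
w_6 = -3*6 + 2*(-2) - 2*(-2) = -18
w_7 = -3*(-18) + 2*6 - 2*(-2) = 70
w_8 = -3*70 + 2*(-18) - 2*6 = -258
w_9 = -3*(-258) + 2*70 - 2*(-18) = 950
w_{10} = -3*950 + 2*(-258) - 2*70 = -3506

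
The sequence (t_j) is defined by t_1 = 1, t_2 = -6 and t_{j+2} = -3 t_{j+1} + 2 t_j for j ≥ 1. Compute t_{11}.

t_3 = -3*(-6) + 2*1 = 20
t_4 = -3*20 + 2*(-6) = -72
t_5 = -3*(-72) + 2*20 = 256
t_6 = -3*256 + 2*(-72) = -912
t_7 = -3*(-912) + 2*256 = 3248
t_8 = -3*3248 + 2*(-912) = -11568
t_9 = -3*(-11568) + 2*3248 = 41200
t_{10} = -3*41200 + 2*(-11568) = -146736
t_{11} = -3*(-146736) + 2*41200 = 522608

522608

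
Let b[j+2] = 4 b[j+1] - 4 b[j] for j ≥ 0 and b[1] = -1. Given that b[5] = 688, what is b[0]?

-6

Let b[0] = w.
b[2] = -4 - 4w
b[3] = -12 - 16w
b[4] = -32 - 48w
b[5] = -80 - 128w
So -80 - 128w = 688, giving w = -6.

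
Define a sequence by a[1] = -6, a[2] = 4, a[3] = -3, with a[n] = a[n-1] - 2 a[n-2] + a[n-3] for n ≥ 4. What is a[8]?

a[4] = (-3) - 2*4 + (-6) = -17
a[5] = (-17) - 2*(-3) + 4 = -7
a[6] = (-7) - 2*(-17) + (-3) = 24
a[7] = 24 - 2*(-7) + (-17) = 21
a[8] = 21 - 2*24 + (-7) = -34

-34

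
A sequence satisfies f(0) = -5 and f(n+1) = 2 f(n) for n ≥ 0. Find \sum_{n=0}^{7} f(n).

-1275

f(1) = 2·(-5) = -10
f(2) = 2·(-10) = -20
f(3) = 2·(-20) = -40
f(4) = 2·(-40) = -80
f(5) = 2·(-80) = -160
f(6) = 2·(-160) = -320
f(7) = 2·(-320) = -640
Sum = (-5) + (-10) + (-20) + (-40) + (-80) + (-160) + (-320) + (-640) = -1275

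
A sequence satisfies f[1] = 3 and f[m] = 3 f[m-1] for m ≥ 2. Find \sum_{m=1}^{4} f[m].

120

f[2] = 3*3 = 9
f[3] = 3*9 = 27
f[4] = 3*27 = 81
Sum = 3 + 9 + 27 + 81 = 120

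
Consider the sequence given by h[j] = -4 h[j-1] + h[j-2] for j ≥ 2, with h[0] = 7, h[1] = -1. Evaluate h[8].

h[2] = -4·(-1) + 7 = 11
h[3] = -4·11 + (-1) = -45
h[4] = -4·(-45) + 11 = 191
h[5] = -4·191 + (-45) = -809
h[6] = -4·(-809) + 191 = 3427
h[7] = -4·3427 + (-809) = -14517
h[8] = -4·(-14517) + 3427 = 61495

61495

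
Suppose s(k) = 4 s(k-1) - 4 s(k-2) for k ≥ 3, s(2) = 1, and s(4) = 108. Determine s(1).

-6

Let s(1) = x.
s(3) = 4 - 4x
s(4) = 12 - 16x
So 12 - 16x = 108, giving x = -6.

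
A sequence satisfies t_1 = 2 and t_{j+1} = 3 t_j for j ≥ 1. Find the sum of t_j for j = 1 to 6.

728

t_2 = 3(2) = 6
t_3 = 3(6) = 18
t_4 = 3(18) = 54
t_5 = 3(54) = 162
t_6 = 3(162) = 486
Sum = 2 + 6 + 18 + 54 + 162 + 486 = 728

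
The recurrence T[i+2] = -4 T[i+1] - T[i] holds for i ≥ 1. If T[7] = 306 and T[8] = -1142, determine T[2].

Rearranging, T[i-2] = -(T[i] + 4 T[i-1]).
T[6] = -(-1142 + 4(306)) = -82
T[5] = -(306 + 4(-82)) = 22
T[4] = -(-82 + 4(22)) = -6
T[3] = -(22 + 4(-6)) = 2
T[2] = -(-6 + 4(2)) = -2

-2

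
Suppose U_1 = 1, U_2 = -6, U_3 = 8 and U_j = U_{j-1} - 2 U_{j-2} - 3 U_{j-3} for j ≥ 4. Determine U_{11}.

653

U_4 = 8 - 2·(-6) - 3·1 = 17
U_5 = 17 - 2·8 - 3·(-6) = 19
U_6 = 19 - 2·17 - 3·8 = -39
U_7 = (-39) - 2·19 - 3·17 = -128
U_8 = (-128) - 2·(-39) - 3·19 = -107
U_9 = (-107) - 2·(-128) - 3·(-39) = 266
U_{10} = 266 - 2·(-107) - 3·(-128) = 864
U_{11} = 864 - 2·266 - 3·(-107) = 653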